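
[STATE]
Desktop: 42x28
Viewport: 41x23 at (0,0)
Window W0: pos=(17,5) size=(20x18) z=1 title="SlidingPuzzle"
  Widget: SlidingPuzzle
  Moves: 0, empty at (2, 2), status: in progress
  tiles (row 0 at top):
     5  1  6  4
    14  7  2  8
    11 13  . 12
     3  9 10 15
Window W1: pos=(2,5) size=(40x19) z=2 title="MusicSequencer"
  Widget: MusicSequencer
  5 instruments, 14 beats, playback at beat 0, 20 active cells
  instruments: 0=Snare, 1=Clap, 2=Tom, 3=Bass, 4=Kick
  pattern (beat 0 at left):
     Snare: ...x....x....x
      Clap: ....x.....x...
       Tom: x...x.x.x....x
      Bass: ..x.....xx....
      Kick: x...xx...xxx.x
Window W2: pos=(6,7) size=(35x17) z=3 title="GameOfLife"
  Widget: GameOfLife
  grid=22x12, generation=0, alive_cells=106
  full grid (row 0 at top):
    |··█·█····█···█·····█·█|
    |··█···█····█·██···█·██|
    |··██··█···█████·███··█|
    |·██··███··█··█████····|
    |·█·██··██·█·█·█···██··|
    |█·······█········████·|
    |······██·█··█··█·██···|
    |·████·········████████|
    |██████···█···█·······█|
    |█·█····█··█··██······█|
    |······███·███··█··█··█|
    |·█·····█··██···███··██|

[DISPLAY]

                                         
                                         
                                         
                                         
                                         
  ┏━━━━━━━━━━━━━━━━━━━━━━━━━━━━━━━━━━━━━━
  ┃ MusicSequencer                       
  ┠───┏━━━━━━━━━━━━━━━━━━━━━━━━━━━━━━━━━┓
  ┃   ┃ GameOfLife                      ┃
  ┃ Sn┠─────────────────────────────────┨
  ┃  C┃Gen: 0                           ┃
  ┃   ┃··█·█····█···█·····█·█           ┃
  ┃  B┃··█···█····█·██···█·██           ┃
  ┃  K┃··██··█···█████·███··█           ┃
  ┃   ┃·██··███··█··█████····           ┃
  ┃   ┃·█·██··██·█·█·█···██··           ┃
  ┃   ┃█·······█········████·           ┃
  ┃   ┃······██·█··█··█·██···           ┃
  ┃   ┃·████·········████████           ┃
  ┃   ┃██████···█···█·······█           ┃
  ┃   ┃█·█····█··█··██······█           ┃
  ┃   ┃······███·███··█··█··█           ┃
  ┃   ┃·█·····█··██···███··██           ┃


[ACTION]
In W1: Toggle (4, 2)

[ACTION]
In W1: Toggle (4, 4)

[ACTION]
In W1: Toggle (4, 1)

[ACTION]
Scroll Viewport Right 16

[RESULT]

                                         
                                         
                                         
                                         
                                         
 ┏━━━━━━━━━━━━━━━━━━━━━━━━━━━━━━━━━━━━━━┓
 ┃ MusicSequencer                       ┃
 ┠───┏━━━━━━━━━━━━━━━━━━━━━━━━━━━━━━━━━┓┨
 ┃   ┃ GameOfLife                      ┃┃
 ┃ Sn┠─────────────────────────────────┨┃
 ┃  C┃Gen: 0                           ┃┃
 ┃   ┃··█·█····█···█·····█·█           ┃┃
 ┃  B┃··█···█····█·██···█·██           ┃┃
 ┃  K┃··██··█···█████·███··█           ┃┃
 ┃   ┃·██··███··█··█████····           ┃┃
 ┃   ┃·█·██··██·█·█·█···██··           ┃┃
 ┃   ┃█·······█········████·           ┃┃
 ┃   ┃······██·█··█··█·██···           ┃┃
 ┃   ┃·████·········████████           ┃┃
 ┃   ┃██████···█···█·······█           ┃┃
 ┃   ┃█·█····█··█··██······█           ┃┃
 ┃   ┃······███·███··█··█··█           ┃┃
 ┃   ┃·█·····█··██···███··██           ┃┃


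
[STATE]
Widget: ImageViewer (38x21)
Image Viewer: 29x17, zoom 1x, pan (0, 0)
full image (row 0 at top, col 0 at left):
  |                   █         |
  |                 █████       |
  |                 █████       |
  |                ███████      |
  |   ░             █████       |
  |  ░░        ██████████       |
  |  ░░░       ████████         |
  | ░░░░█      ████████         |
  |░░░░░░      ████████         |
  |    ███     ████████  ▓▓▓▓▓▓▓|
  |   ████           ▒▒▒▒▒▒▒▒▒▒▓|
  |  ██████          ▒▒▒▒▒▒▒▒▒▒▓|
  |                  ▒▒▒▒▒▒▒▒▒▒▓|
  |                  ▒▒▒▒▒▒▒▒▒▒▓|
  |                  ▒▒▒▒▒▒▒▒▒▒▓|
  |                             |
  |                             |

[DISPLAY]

                   █                  
                 █████                
                 █████                
                ███████               
   ░             █████                
  ░░        ██████████                
  ░░░       ████████                  
 ░░░░█      ████████                  
░░░░░░      ████████                  
    ███     ████████  ▓▓▓▓▓▓▓         
   ████           ▒▒▒▒▒▒▒▒▒▒▓         
  ██████          ▒▒▒▒▒▒▒▒▒▒▓         
                  ▒▒▒▒▒▒▒▒▒▒▓         
                  ▒▒▒▒▒▒▒▒▒▒▓         
                  ▒▒▒▒▒▒▒▒▒▒▓         
                                      
                                      
                                      
                                      
                                      
                                      


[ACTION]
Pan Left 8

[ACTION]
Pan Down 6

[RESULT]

  ░░░       ████████                  
 ░░░░█      ████████                  
░░░░░░      ████████                  
    ███     ████████  ▓▓▓▓▓▓▓         
   ████           ▒▒▒▒▒▒▒▒▒▒▓         
  ██████          ▒▒▒▒▒▒▒▒▒▒▓         
                  ▒▒▒▒▒▒▒▒▒▒▓         
                  ▒▒▒▒▒▒▒▒▒▒▓         
                  ▒▒▒▒▒▒▒▒▒▒▓         
                                      
                                      
                                      
                                      
                                      
                                      
                                      
                                      
                                      
                                      
                                      
                                      


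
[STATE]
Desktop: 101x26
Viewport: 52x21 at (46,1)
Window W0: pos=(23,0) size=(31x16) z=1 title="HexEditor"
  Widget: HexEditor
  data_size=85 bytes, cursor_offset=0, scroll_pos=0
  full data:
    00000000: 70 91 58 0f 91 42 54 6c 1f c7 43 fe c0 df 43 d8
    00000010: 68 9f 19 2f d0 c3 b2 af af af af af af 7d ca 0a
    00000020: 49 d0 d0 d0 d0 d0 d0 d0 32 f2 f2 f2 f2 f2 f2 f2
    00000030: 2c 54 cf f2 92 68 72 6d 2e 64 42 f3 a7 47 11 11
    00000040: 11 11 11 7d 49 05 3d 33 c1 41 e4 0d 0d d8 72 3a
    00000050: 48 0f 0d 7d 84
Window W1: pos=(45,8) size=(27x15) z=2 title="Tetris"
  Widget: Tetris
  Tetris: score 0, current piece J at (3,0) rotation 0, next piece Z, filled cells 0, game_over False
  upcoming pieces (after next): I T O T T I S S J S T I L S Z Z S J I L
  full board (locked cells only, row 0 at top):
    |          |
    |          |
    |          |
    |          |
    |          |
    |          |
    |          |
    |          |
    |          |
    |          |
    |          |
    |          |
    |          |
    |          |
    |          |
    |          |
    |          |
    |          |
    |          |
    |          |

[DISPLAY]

       ┃                                            
───────┨                                            
91 42 5┃                                            
d0 c3 b┃                                            
d0 d0 d┃                                            
92 68 7┃                                            
49 05 3┃                                            
━━━━━━━━━━━━━━━━━━━━━━━━━┓                          
 Tetris                  ┃                          
─────────────────────────┨                          
          │Next:         ┃                          
          │▓▓            ┃                          
          │ ▓▓           ┃                          
          │              ┃                          
          │              ┃                          
          │              ┃                          
          │Score:        ┃                          
          │0             ┃                          
          │              ┃                          
          │              ┃                          
          │              ┃                          


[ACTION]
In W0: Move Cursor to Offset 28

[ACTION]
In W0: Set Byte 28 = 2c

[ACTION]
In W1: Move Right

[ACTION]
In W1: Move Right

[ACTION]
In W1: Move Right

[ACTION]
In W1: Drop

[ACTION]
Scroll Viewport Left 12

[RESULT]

                   ┃                                
───────────────────┨                                
70 91 58 0f 91 42 5┃                                
68 9f 19 2f d0 c3 b┃                                
49 d0 d0 d0 d0 d0 d┃                                
2c 54 cf f2 92 68 7┃                                
11 11 11 7d 49 05 3┃                                
48 0f 0d 7d┏━━━━━━━━━━━━━━━━━━━━━━━━━┓              
           ┃ Tetris                  ┃              
           ┠─────────────────────────┨              
           ┃          │Next:         ┃              
           ┃          │▓▓            ┃              
           ┃          │ ▓▓           ┃              
           ┃          │              ┃              
━━━━━━━━━━━┃          │              ┃              
           ┃          │              ┃              
           ┃          │Score:        ┃              
           ┃          │0             ┃              
           ┃          │              ┃              
           ┃          │              ┃              
           ┃          │              ┃              


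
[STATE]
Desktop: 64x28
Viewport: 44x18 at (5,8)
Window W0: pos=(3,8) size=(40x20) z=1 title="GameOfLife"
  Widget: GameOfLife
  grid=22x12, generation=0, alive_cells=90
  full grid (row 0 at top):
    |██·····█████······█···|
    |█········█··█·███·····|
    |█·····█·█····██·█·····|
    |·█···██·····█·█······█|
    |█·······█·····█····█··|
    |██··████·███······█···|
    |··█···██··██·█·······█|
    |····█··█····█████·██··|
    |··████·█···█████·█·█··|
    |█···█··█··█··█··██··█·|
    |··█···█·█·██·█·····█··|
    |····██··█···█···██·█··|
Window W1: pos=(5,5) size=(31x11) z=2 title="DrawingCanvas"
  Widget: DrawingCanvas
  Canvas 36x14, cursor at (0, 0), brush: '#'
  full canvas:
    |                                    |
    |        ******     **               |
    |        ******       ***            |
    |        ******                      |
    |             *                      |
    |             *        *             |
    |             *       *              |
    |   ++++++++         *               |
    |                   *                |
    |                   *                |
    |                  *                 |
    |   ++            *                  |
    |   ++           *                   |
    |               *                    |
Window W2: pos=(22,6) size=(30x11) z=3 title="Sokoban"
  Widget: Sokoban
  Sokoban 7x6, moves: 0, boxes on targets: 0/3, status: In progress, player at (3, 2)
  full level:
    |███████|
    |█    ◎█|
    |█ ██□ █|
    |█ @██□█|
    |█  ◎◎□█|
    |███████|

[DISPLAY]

┃+               ┠──────────────────────────
┃        ******  ┃███████                   
┃        ******  ┃█    ◎█                   
┃        ******  ┃█ ██□ █                   
┃             *  ┃█ @██□█                   
┃             *  ┃█  ◎◎□█                   
┃             *  ┃███████                   
┗━━━━━━━━━━━━━━━━┃Moves: 0  0/3             
·······█·····█···┗━━━━━━━━━━━━━━━━━━━━━━━━━━
█··████·███······█···                ┃      
·█···██··██·█·······█                ┃      
···█··█····█████·██··                ┃      
·████·█···█████·█·█··                ┃      
···█··█··█··█··██··█·                ┃      
·█···█·█·██·█·····█··                ┃      
···██··█···█···██·█··                ┃      
                                     ┃      
                                     ┃      


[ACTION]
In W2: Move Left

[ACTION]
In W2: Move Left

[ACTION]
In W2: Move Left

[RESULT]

┃+               ┠──────────────────────────
┃        ******  ┃███████                   
┃        ******  ┃█    ◎█                   
┃        ******  ┃█ ██□ █                   
┃             *  ┃█@ ██□█                   
┃             *  ┃█  ◎◎□█                   
┃             *  ┃███████                   
┗━━━━━━━━━━━━━━━━┃Moves: 1  0/3             
·······█·····█···┗━━━━━━━━━━━━━━━━━━━━━━━━━━
█··████·███······█···                ┃      
·█···██··██·█·······█                ┃      
···█··█····█████·██··                ┃      
·████·█···█████·█·█··                ┃      
···█··█··█··█··██··█·                ┃      
·█···█·█·██·█·····█··                ┃      
···██··█···█···██·█··                ┃      
                                     ┃      
                                     ┃      


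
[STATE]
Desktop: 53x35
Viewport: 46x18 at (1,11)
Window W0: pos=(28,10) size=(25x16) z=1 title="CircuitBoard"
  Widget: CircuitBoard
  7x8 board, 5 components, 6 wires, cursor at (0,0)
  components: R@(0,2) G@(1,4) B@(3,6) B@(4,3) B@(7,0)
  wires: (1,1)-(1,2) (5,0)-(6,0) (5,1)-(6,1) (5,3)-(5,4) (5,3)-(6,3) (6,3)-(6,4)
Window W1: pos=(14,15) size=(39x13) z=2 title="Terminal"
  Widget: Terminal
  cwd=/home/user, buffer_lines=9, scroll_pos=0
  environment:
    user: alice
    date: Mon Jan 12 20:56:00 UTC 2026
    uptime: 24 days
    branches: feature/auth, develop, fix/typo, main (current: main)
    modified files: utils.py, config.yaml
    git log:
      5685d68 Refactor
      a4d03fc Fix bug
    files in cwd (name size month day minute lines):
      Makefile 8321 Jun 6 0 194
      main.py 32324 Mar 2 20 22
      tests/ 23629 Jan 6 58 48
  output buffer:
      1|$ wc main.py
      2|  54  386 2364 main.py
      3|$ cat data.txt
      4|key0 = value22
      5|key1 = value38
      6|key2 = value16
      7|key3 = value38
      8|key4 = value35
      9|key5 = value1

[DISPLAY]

                           ┃ CircuitBoard     
                           ┠──────────────────
                           ┃   0 1 2 3 4 5 6  
                           ┃0  [.]      R     
             ┏━━━━━━━━━━━━━━━━━━━━━━━━━━━━━━━━
             ┃ Terminal                       
             ┠────────────────────────────────
             ┃$ wc main.py                    
             ┃  54  386 2364 main.py          
             ┃$ cat data.txt                  
             ┃key0 = value22                  
             ┃key1 = value38                  
             ┃key2 = value16                  
             ┃key3 = value38                  
             ┃key4 = value35                  
             ┃key5 = value1                   
             ┗━━━━━━━━━━━━━━━━━━━━━━━━━━━━━━━━
                                              


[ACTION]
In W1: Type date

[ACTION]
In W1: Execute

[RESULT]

                           ┃ CircuitBoard     
                           ┠──────────────────
                           ┃   0 1 2 3 4 5 6  
                           ┃0  [.]      R     
             ┏━━━━━━━━━━━━━━━━━━━━━━━━━━━━━━━━
             ┃ Terminal                       
             ┠────────────────────────────────
             ┃key0 = value22                  
             ┃key1 = value38                  
             ┃key2 = value16                  
             ┃key3 = value38                  
             ┃key4 = value35                  
             ┃key5 = value1                   
             ┃$ date                          
             ┃Mon Jan 12 20:56:00 UTC 2026    
             ┃$ █                             
             ┗━━━━━━━━━━━━━━━━━━━━━━━━━━━━━━━━
                                              


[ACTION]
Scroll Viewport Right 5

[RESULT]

                      ┃ CircuitBoard          
                      ┠───────────────────────
                      ┃   0 1 2 3 4 5 6       
                      ┃0  [.]      R          
        ┏━━━━━━━━━━━━━━━━━━━━━━━━━━━━━━━━━━━━━
        ┃ Terminal                            
        ┠─────────────────────────────────────
        ┃key0 = value22                       
        ┃key1 = value38                       
        ┃key2 = value16                       
        ┃key3 = value38                       
        ┃key4 = value35                       
        ┃key5 = value1                        
        ┃$ date                               
        ┃Mon Jan 12 20:56:00 UTC 2026         
        ┃$ █                                  
        ┗━━━━━━━━━━━━━━━━━━━━━━━━━━━━━━━━━━━━━
                                              


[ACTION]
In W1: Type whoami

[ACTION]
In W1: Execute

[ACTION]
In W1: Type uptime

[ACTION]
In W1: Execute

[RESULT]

                      ┃ CircuitBoard          
                      ┠───────────────────────
                      ┃   0 1 2 3 4 5 6       
                      ┃0  [.]      R          
        ┏━━━━━━━━━━━━━━━━━━━━━━━━━━━━━━━━━━━━━
        ┃ Terminal                            
        ┠─────────────────────────────────────
        ┃key4 = value35                       
        ┃key5 = value1                        
        ┃$ date                               
        ┃Mon Jan 12 20:56:00 UTC 2026         
        ┃$ whoami                             
        ┃alice                                
        ┃$ uptime                             
        ┃ 10:00  up 24 days                   
        ┃$ █                                  
        ┗━━━━━━━━━━━━━━━━━━━━━━━━━━━━━━━━━━━━━
                                              


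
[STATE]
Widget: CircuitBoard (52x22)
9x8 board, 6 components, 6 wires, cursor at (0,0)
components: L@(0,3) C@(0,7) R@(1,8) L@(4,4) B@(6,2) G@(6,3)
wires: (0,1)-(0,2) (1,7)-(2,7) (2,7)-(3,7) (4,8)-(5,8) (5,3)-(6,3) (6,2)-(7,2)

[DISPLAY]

   0 1 2 3 4 5 6 7 8                                
0  [.]  · ─ ·   L               C                   
                                                    
1                               ·   R               
                                │                   
2                               ·                   
                                │                   
3                               ·                   
                                                    
4                   L               ·               
                                    │               
5               ·                   ·               
                │                                   
6           B   G                                   
            │                                       
7           ·                                       
Cursor: (0,0)                                       
                                                    
                                                    
                                                    
                                                    
                                                    


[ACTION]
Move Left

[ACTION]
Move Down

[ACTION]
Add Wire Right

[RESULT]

   0 1 2 3 4 5 6 7 8                                
0       · ─ ·   L               C                   
                                                    
1  [.]─ ·                       ·   R               
                                │                   
2                               ·                   
                                │                   
3                               ·                   
                                                    
4                   L               ·               
                                    │               
5               ·                   ·               
                │                                   
6           B   G                                   
            │                                       
7           ·                                       
Cursor: (1,0)                                       
                                                    
                                                    
                                                    
                                                    
                                                    


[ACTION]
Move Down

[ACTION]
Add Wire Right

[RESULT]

   0 1 2 3 4 5 6 7 8                                
0       · ─ ·   L               C                   
                                                    
1   · ─ ·                       ·   R               
                                │                   
2  [.]─ ·                       ·                   
                                │                   
3                               ·                   
                                                    
4                   L               ·               
                                    │               
5               ·                   ·               
                │                                   
6           B   G                                   
            │                                       
7           ·                                       
Cursor: (2,0)                                       
                                                    
                                                    
                                                    
                                                    
                                                    


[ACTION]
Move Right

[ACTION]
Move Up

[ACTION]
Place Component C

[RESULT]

   0 1 2 3 4 5 6 7 8                                
0       · ─ ·   L               C                   
                                                    
1   · ─[C]                      ·   R               
                                │                   
2   · ─ ·                       ·                   
                                │                   
3                               ·                   
                                                    
4                   L               ·               
                                    │               
5               ·                   ·               
                │                                   
6           B   G                                   
            │                                       
7           ·                                       
Cursor: (1,1)                                       
                                                    
                                                    
                                                    
                                                    
                                                    


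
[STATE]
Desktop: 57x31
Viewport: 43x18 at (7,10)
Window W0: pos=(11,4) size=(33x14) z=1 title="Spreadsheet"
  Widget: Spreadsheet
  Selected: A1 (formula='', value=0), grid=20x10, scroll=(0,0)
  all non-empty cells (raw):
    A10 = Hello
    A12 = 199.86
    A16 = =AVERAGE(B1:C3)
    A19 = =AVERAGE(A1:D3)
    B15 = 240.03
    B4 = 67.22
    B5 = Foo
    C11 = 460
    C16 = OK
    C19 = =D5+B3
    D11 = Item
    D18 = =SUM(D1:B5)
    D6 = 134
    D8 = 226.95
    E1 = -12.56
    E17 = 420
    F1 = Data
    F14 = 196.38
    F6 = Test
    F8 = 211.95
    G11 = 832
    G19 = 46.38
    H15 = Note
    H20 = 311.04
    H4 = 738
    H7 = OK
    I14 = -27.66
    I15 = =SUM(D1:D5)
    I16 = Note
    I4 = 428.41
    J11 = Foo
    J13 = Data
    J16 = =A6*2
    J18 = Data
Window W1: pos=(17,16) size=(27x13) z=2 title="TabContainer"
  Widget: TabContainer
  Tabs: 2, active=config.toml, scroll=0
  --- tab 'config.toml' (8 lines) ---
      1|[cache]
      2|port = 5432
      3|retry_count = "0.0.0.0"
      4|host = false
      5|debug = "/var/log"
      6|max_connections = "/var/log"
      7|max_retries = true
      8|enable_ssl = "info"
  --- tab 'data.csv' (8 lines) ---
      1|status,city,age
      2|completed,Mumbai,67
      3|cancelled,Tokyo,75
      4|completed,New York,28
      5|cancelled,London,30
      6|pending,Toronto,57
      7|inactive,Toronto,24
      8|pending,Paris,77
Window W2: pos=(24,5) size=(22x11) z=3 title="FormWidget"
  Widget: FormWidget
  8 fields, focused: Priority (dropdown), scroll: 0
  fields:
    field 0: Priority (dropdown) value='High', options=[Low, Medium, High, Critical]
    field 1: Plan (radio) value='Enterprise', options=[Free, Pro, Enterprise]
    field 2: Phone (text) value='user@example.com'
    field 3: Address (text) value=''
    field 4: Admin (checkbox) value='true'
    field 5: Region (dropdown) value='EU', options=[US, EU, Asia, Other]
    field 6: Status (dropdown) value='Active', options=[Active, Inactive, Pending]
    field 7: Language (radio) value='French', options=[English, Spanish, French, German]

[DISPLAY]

    ┃  1      [0]┃  Phone:      [user]┃    
    ┃  2        0┃  Address:    [    ]┃    
    ┃  3        0┃  Admin:      [x]   ┃    
    ┃  4        0┃  Region:     [EU ▼]┃    
    ┃  5        0┃  Status:     [Act▼]┃    
    ┃  6        0┗━━━━━━━━━━━━━━━━━━━━┛    
    ┃  7  ┏━━━━━━━━━━━━━━━━━━━━━━━━━┓      
    ┗━━━━━┃ TabContainer            ┃      
          ┠─────────────────────────┨      
          ┃[config.toml]│ data.csv  ┃      
          ┃─────────────────────────┃      
          ┃[cache]                  ┃      
          ┃port = 5432              ┃      
          ┃retry_count = "0.0.0.0"  ┃      
          ┃host = false             ┃      
          ┃debug = "/var/log"       ┃      
          ┃max_connections = "/var/l┃      
          ┃max_retries = true       ┃      


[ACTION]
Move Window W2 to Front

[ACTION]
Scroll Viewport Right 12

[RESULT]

1      [0]┃  Phone:      [user]┃           
2        0┃  Address:    [    ]┃           
3        0┃  Admin:      [x]   ┃           
4        0┃  Region:     [EU ▼]┃           
5        0┃  Status:     [Act▼]┃           
6        0┗━━━━━━━━━━━━━━━━━━━━┛           
7  ┏━━━━━━━━━━━━━━━━━━━━━━━━━┓             
━━━┃ TabContainer            ┃             
   ┠─────────────────────────┨             
   ┃[config.toml]│ data.csv  ┃             
   ┃─────────────────────────┃             
   ┃[cache]                  ┃             
   ┃port = 5432              ┃             
   ┃retry_count = "0.0.0.0"  ┃             
   ┃host = false             ┃             
   ┃debug = "/var/log"       ┃             
   ┃max_connections = "/var/l┃             
   ┃max_retries = true       ┃             


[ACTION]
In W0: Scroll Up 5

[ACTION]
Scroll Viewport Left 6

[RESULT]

   ┃  1      [0]┃  Phone:      [user]┃     
   ┃  2        0┃  Address:    [    ]┃     
   ┃  3        0┃  Admin:      [x]   ┃     
   ┃  4        0┃  Region:     [EU ▼]┃     
   ┃  5        0┃  Status:     [Act▼]┃     
   ┃  6        0┗━━━━━━━━━━━━━━━━━━━━┛     
   ┃  7  ┏━━━━━━━━━━━━━━━━━━━━━━━━━┓       
   ┗━━━━━┃ TabContainer            ┃       
         ┠─────────────────────────┨       
         ┃[config.toml]│ data.csv  ┃       
         ┃─────────────────────────┃       
         ┃[cache]                  ┃       
         ┃port = 5432              ┃       
         ┃retry_count = "0.0.0.0"  ┃       
         ┃host = false             ┃       
         ┃debug = "/var/log"       ┃       
         ┃max_connections = "/var/l┃       
         ┃max_retries = true       ┃       


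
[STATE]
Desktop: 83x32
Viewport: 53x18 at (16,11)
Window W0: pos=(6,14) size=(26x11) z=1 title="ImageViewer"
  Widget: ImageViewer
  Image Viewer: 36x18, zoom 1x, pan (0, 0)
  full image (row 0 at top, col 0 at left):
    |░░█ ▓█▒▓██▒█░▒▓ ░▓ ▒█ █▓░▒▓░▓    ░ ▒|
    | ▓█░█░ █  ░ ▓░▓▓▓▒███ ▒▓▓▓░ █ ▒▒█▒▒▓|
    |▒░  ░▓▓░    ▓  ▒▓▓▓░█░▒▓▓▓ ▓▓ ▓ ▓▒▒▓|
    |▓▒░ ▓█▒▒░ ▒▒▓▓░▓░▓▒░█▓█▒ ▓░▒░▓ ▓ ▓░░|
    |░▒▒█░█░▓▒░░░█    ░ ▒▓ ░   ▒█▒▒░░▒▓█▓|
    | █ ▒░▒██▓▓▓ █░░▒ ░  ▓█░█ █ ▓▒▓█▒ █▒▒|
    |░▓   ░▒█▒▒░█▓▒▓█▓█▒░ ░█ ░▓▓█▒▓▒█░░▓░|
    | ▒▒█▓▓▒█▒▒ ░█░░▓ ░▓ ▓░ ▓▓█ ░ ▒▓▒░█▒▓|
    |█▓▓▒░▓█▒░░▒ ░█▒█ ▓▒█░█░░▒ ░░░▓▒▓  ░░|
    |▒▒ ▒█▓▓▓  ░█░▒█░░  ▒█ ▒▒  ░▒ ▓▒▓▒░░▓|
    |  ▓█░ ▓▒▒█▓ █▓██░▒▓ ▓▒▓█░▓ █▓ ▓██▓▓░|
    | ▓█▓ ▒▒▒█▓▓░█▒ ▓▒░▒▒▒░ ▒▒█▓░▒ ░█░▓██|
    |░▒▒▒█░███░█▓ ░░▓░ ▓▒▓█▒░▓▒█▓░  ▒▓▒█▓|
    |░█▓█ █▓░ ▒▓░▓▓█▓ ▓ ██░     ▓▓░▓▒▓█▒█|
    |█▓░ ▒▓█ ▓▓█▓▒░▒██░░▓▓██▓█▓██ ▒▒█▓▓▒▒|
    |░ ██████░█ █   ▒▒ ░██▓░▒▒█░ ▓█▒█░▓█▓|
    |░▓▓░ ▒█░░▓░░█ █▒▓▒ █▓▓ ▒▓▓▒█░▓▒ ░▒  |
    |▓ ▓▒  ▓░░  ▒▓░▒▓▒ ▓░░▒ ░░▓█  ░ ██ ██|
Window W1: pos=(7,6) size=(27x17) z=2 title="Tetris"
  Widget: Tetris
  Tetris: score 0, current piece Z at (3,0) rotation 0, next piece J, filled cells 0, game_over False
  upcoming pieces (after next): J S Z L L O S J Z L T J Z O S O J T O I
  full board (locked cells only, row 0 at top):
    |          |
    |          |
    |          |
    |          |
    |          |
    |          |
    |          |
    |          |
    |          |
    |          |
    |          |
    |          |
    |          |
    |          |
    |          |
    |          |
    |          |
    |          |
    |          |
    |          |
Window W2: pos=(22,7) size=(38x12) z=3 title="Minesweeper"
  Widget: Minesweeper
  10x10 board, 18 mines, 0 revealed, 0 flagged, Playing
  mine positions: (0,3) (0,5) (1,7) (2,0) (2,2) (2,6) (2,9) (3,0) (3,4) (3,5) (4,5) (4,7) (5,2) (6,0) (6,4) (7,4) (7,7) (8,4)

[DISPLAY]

  │███┃■■■■■■■■■■                          ┃         
  │   ┃■■■■■■■■■■                          ┃         
  │   ┃■■■■■■■■■■                          ┃         
  │   ┃■■■■■■■■■■                          ┃         
  │Sco┃■■■■■■■■■■                          ┃         
  │0  ┃■■■■■■■■■■                          ┃         
  │   ┃■■■■■■■■■■                          ┃         
  │   ┗━━━━━━━━━━━━━━━━━━━━━━━━━━━━━━━━━━━━┛         
  │              ┃                                   
  │              ┃                                   
  │              ┃                                   
━━━━━━━━━━━━━━━━━┛                                   
▒░█▓▒▓█▓█▒░ ░█ ┃                                     
━━━━━━━━━━━━━━━┛                                     
                                                     
                                                     
                                                     
                                                     


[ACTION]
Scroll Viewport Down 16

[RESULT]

  │   ┃■■■■■■■■■■                          ┃         
  │Sco┃■■■■■■■■■■                          ┃         
  │0  ┃■■■■■■■■■■                          ┃         
  │   ┃■■■■■■■■■■                          ┃         
  │   ┗━━━━━━━━━━━━━━━━━━━━━━━━━━━━━━━━━━━━┛         
  │              ┃                                   
  │              ┃                                   
  │              ┃                                   
━━━━━━━━━━━━━━━━━┛                                   
▒░█▓▒▓█▓█▒░ ░█ ┃                                     
━━━━━━━━━━━━━━━┛                                     
                                                     
                                                     
                                                     
                                                     
                                                     
                                                     
                                                     


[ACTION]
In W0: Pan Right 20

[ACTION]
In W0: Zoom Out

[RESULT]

  │   ┃■■■■■■■■■■                          ┃         
  │Sco┃■■■■■■■■■■                          ┃         
  │0  ┃■■■■■■■■■■                          ┃         
  │   ┃■■■■■■■■■■                          ┃         
  │   ┗━━━━━━━━━━━━━━━━━━━━━━━━━━━━━━━━━━━━┛         
  │              ┃                                   
  │              ┃                                   
  │              ┃                                   
━━━━━━━━━━━━━━━━━┛                                   
▓▒█░░▓░        ┃                                     
━━━━━━━━━━━━━━━┛                                     
                                                     
                                                     
                                                     
                                                     
                                                     
                                                     
                                                     


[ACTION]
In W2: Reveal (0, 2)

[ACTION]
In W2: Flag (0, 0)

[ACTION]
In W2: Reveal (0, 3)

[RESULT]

  │   ┃■■■■■✹■✹■■                          ┃         
  │Sco┃■■✹■■■■■■■                          ┃         
  │0  ┃✹■■■✹■■■■■                          ┃         
  │   ┃■■■■✹■■✹■■                          ┃         
  │   ┗━━━━━━━━━━━━━━━━━━━━━━━━━━━━━━━━━━━━┛         
  │              ┃                                   
  │              ┃                                   
  │              ┃                                   
━━━━━━━━━━━━━━━━━┛                                   
▓▒█░░▓░        ┃                                     
━━━━━━━━━━━━━━━┛                                     
                                                     
                                                     
                                                     
                                                     
                                                     
                                                     
                                                     
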